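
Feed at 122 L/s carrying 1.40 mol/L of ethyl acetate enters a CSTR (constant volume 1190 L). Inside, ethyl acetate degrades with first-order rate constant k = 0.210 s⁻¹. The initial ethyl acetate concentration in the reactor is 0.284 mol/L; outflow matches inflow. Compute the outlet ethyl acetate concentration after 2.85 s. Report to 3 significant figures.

0.387 mol/L

Accumulation = in − out − consumed: V dC/dt = Q C_in − Q C − k V C.
dC/dt = (Q/V) C_in − (Q/V + k) C; effective rate a = Q/V + k = 0.10252 + 0.210 = 0.31252 s⁻¹.
C_ss = Q C_in/(Q + kV) = 0.45926 mol/L; C(t) = C_ss + (C₀ − C_ss) e^(−a t).
C(2.85) = 0.45926 + (-0.17526)·e^(−0.31252·2.85) = 0.45926 + (-0.17526)·0.41037 = 0.38734 mol/L.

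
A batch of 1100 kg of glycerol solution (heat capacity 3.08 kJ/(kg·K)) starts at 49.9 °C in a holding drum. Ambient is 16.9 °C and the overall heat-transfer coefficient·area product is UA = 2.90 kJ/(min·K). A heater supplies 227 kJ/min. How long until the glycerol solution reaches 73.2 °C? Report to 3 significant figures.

844 min

M c_p dT/dt = −UA(T − T_amb) + Q̇.
τ = M c_p/UA = 1168.3 min; T_ss = T_amb + Q̇/UA = 16.9 + 227/2.90 = 95.176 °C.
T(t) = T_ss + (T₀ − T_ss)e^(−t/τ); set T = 73.2:
t = −τ ln[(T − T_ss)/(T₀ − T_ss)] = −1168.3 · ln(0.48538) = 844.46 min.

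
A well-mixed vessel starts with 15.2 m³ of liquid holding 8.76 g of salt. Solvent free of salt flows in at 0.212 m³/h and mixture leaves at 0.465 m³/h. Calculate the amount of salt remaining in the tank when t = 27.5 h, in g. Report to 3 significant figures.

Total volume: dV/dt = Q_in − Q_out = -0.25300 m³/h, so V(t) = 15.2 − 0.25300 t and V(27.5) = 8.2425 m³.
Species balance (pure solvent in): dm/dt = −Q_out · m/V(t).
Separate: dm/m = −Q_out dt/V(t) ⇒ ln(m/m₀) = −(Q_out/(Q_in−Q_out)) ln(V/V₀).
m = m₀ (V₀/V)^(Q_out/(Q_in−Q_out)) = 8.76 × (15.2/8.2425)^(-1.8379) = 2.8445 g.

2.84 g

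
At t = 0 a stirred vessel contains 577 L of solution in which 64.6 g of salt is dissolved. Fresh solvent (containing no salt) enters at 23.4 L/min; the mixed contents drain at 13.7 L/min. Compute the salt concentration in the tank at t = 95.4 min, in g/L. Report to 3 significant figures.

0.0111 g/L

Let m(t) be the amount of salt. Volume: V(t) = V₀ + (Q_in − Q_out) t = 577 + 9.7000 t; V(95.4) = 1502.4 L.
Species balance (pure solvent in): dm/dt = −Q_out · m/V(t).
Separate: dm/m = −Q_out dt/V(t) ⇒ ln(m/m₀) = −(Q_out/(Q_in−Q_out)) ln(V/V₀).
m = m₀ (V₀/V)^(Q_out/(Q_in−Q_out)) = 64.6 × (577/1502.4)^(1.4124) = 16.720 g.
C = m/V = 16.720/1502.4 = 0.011129 g/L.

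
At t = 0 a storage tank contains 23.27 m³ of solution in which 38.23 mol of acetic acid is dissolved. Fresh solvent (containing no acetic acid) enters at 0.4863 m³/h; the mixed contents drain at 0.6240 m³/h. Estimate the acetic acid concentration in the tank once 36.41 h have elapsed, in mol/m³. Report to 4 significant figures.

0.6973 mol/m³

Total volume: dV/dt = Q_in − Q_out = -0.137700 m³/h, so V(t) = 23.27 − 0.137700 t and V(36.41) = 18.2563 m³.
Species balance (pure solvent in): dm/dt = −Q_out · m/V(t).
dm/m = −Q_out dt/(V₀ − 0.137700 t); integrating gives ln(m/m₀) = −(Q_out/(Q_in−Q_out)) ln(V/V₀).
m = m₀ (V₀/V)^(Q_out/(Q_in−Q_out)) = 38.23 × (23.27/18.2563)^(-4.53159) = 12.7307 mol.
C = m/V = 12.7307/18.2563 = 0.697332 mol/m³.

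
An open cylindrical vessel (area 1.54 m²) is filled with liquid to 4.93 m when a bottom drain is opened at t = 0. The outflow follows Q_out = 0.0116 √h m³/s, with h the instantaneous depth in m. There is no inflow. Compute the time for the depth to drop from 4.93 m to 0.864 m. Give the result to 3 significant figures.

With no inflow, A dh/dt = −0.0116 √h.
Separate and integrate: 2(√h − √h₀) = −(0.0116/A) t.
t = 2A(√h₀ − √h)/0.0116 = 2·1.54·(√4.93 − √0.864)/0.0116
  = 3.0800 × (2.2204 − 0.92952) / 0.0116 = 342.74 s.

343 s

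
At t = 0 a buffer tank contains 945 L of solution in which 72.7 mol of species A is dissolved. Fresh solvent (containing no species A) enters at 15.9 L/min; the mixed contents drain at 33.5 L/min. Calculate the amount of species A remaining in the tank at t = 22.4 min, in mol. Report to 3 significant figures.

Let m(t) be the amount of species A. Volume: V(t) = V₀ + (Q_in − Q_out) t = 945 − 17.600 t; V(22.4) = 550.76 L.
Solute balance: dm/dt = 0 − Q_out C = −Q_out m/V(t).
dm/m = −Q_out dt/(V₀ − 17.600 t); integrating gives ln(m/m₀) = −(Q_out/(Q_in−Q_out)) ln(V/V₀).
m = m₀ (V₀/V)^(Q_out/(Q_in−Q_out)) = 72.7 × (945/550.76)^(-1.9034) = 26.016 mol.

26.0 mol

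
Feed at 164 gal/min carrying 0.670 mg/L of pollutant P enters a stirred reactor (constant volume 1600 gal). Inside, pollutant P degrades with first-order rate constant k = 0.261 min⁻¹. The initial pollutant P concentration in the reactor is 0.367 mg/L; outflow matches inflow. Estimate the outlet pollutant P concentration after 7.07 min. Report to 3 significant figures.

0.203 mg/L

Species balance: V dC/dt = Q C_in − Q C − k V C.
This is linear with rate a = Q/V + k = 0.36350 min⁻¹.
C_ss = Q C_in/(Q + kV) = 0.18893 mg/L; C(t) = C_ss + (C₀ − C_ss) e^(−a t).
C(7.07) = 0.18893 + (0.17807)·e^(−0.36350·7.07) = 0.18893 + (0.17807)·0.076540 = 0.20256 mg/L.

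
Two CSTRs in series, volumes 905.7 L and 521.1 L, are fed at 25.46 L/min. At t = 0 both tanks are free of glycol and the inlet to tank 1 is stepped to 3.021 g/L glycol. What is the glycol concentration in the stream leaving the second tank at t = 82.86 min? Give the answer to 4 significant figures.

Species balance on tank i: dCᵢ/dt = (Cᵢ₋₁ − Cᵢ)/τᵢ with τᵢ = Vᵢ/Q.
τ₁ = 905.7/25.46 = 35.5734 min; τ₂ = 521.1/25.46 = 20.4674 min.
Solving the cascade with C₁(0)=C₂(0)=0 gives C₂(t) = C_in[1 − (τ₁ e^(−t/τ₁) − τ₂ e^(−t/τ₂))/(τ₁ − τ₂)].
At t = 82.86: e^(−t/τ₁) = 0.0973673, e^(−t/τ₂) = 0.0174505.
C₂ = 3.021·[1 − (35.5734·0.0973673 − 20.4674·0.0174505)/(15.1060)] = 3.021·0.794352 = 2.39974 g/L.

2.400 g/L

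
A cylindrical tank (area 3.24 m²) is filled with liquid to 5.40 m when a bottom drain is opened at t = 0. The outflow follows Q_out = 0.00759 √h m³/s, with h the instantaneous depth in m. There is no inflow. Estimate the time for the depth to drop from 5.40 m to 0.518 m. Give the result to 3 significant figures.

1370 s

Volume balance on the tank: A dh/dt = −0.00759 √h.
This is separable: 2 d(√h)/dt = −0.00759/A, so √h = √h₀ − (0.00759/(2A)) t.
t = 2A(√h₀ − √h)/0.00759 = 2·3.24·(√5.40 − √0.518)/0.00759
  = 6.4800 × (2.3238 − 0.71972) / 0.00759 = 1369.5 s.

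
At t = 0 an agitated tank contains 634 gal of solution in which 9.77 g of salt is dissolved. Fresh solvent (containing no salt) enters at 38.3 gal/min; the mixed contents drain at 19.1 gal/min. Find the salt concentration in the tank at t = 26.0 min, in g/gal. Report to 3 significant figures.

Let m(t) be the amount of salt. Volume: V(t) = V₀ + (Q_in − Q_out) t = 634 + 19.200 t; V(26.0) = 1133.2 gal.
No salt enters, so dm/dt = −Q_out · (m/V).
dm/m = −Q_out dt/(V₀ + 19.200 t); integrating gives ln(m/m₀) = −(Q_out/(Q_in−Q_out)) ln(V/V₀).
m = m₀ (V₀/V)^(Q_out/(Q_in−Q_out)) = 9.77 × (634/1133.2)^(0.99479) = 5.4827 g.
C = m/V = 5.4827/1133.2 = 0.0048382 g/gal.

0.00484 g/gal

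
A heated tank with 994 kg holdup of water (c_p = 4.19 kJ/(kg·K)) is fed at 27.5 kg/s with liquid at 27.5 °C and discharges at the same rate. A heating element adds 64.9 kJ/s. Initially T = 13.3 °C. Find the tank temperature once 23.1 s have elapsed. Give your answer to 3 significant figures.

20.3 °C

First-law balance (no shaft work): M c_p dT/dt = ṁ c_p (T_in − T) + 64.9.
Rearrange: dT/dt = (T_ss − T)/τ with τ = M/ṁ = 36.145 s and T_ss = T_in + Q̇/(ṁ c_p) = 28.063 °C.
Solution: T(t) = T_ss + (T₀ − T_ss) e^(−t/τ).
T(23.1) = 28.063 + (-14.763)·e^(−23.1/36.145) = 28.063 + (-14.763)·0.52778 = 20.272 °C.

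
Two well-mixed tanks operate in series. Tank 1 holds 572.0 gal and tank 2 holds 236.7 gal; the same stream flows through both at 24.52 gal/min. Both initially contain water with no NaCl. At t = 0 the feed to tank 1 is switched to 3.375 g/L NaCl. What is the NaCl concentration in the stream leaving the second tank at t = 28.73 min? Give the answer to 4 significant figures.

1.816 g/L

Each tank obeys Vᵢ dCᵢ/dt = Q(Cᵢ₋₁ − Cᵢ), so τᵢ = Vᵢ/Q.
τ₁ = 572.0/24.52 = 23.3279 min; τ₂ = 236.7/24.52 = 9.65334 min.
Solving the cascade with C₁(0)=C₂(0)=0 gives C₂(t) = C_in[1 − (τ₁ e^(−t/τ₁) − τ₂ e^(−t/τ₂))/(τ₁ − τ₂)].
At t = 28.73: e^(−t/τ₁) = 0.291833, e^(−t/τ₂) = 0.0509877.
C₂ = 3.375·[1 − (23.3279·0.291833 − 9.65334·0.0509877)/(13.6746)] = 3.375·0.538145 = 1.81624 g/L.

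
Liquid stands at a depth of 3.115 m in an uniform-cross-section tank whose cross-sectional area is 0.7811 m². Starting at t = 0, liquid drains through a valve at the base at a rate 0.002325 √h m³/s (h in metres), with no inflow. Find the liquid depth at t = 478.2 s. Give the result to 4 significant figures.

A dh/dt = −Q_out = −0.002325 √h.
Separate and integrate: 2(√h − √h₀) = −(0.002325/A) t.
√h = √3.115 − 0.002325·478.2/(2·0.7811) = 1.76494 − 0.711698 = 1.05324.
h = 1.05324² = 1.10931 m.

1.109 m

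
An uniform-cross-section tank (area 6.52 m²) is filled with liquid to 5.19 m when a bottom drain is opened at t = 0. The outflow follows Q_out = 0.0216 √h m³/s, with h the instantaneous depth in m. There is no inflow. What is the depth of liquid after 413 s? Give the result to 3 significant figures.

Accumulation of liquid (constant cross-section A): A dh/dt = −0.0216 √h.
This is separable: 2 d(√h)/dt = −0.0216/A, so √h = √h₀ − (0.0216/(2A)) t.
√h = √5.19 − 0.0216·413/(2·6.52) = 2.2782 − 0.68411 = 1.5940.
h = 1.5940² = 2.5410 m.

2.54 m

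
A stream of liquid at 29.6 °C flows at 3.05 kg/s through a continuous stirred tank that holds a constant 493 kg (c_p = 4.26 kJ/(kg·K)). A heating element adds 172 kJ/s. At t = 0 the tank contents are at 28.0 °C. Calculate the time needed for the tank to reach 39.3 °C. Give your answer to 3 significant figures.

232 s

First-law balance (no shaft work): M c_p dT/dt = ṁ c_p (T_in − T) + 172.
τ = M/ṁ = 161.64 s; T_ss = T_in + Q̇/(ṁ c_p) = 42.838 °C.
T(t) = T_ss + (T₀ − T_ss) e^(−t/τ). Set T = 39.3:
e^(−t/τ) = (39.3 − 42.838)/(28.0 − 42.838) = 0.23844
t = −161.64 · ln(0.23844) = 231.73 s.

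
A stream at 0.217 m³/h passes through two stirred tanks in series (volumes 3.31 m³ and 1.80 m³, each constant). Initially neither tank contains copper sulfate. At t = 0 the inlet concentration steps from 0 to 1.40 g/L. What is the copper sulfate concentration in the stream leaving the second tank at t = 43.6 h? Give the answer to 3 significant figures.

Time constants: τᵢ = Vᵢ/Q for each well-mixed tank.
τ₁ = 3.31/0.217 = 15.253 h; τ₂ = 1.80/0.217 = 8.2949 h.
Solving the cascade with C₁(0)=C₂(0)=0 gives C₂(t) = C_in[1 − (τ₁ e^(−t/τ₁) − τ₂ e^(−t/τ₂))/(τ₁ − τ₂)].
At t = 43.6: e^(−t/τ₁) = 0.057362, e^(−t/τ₂) = 0.0052150.
C₂ = 1.40·[1 − (15.253·0.057362 − 8.2949·0.0052150)/(6.9585)] = 1.40·0.88048 = 1.2327 g/L.

1.23 g/L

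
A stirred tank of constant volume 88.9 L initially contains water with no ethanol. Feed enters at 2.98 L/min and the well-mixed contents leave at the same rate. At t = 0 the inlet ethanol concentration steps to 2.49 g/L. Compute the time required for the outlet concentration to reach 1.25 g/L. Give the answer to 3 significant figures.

20.8 min

Species balance: V dC/dt = Q(C_in − C) ⇒ τ = V/Q = 29.832 min.
C(t) = C_in + (C₀ − C_in) e^(−t/τ). Set C = 1.25 and solve for t:
e^(−t/τ) = (C − C_in)/(C₀ − C_in) = (1.25 − 2.49)/(0 − 2.49) = 0.49799
t = −τ ln(…) = 29.832 × 0.69717 = 20.798 min.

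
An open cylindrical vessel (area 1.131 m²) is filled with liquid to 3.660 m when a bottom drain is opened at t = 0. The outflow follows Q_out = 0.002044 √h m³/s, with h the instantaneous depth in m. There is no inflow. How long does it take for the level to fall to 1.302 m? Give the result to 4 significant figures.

854.4 s

Mass balance (ρ constant): A dh/dt = −0.002044 √h.
This is separable: 2 d(√h)/dt = −0.002044/A, so √h = √h₀ − (0.002044/(2A)) t.
t = 2A(√h₀ − √h)/0.002044 = 2·1.131·(√3.660 − √1.302)/0.002044
  = 2.26200 × (1.91311 − 1.14105) / 0.002044 = 854.404 s.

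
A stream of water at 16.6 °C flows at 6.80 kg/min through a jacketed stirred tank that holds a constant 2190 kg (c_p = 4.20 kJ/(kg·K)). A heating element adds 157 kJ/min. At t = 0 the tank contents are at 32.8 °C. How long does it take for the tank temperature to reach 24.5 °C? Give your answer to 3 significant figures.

M c_p dT/dt = ṁ c_p (T_in − T) + Q̇.
τ = M/ṁ = 322.06 min; T_ss = T_in + Q̇/(ṁ c_p) = 22.097 °C.
T(t) = T_ss + (T₀ − T_ss) e^(−t/τ). Set T = 24.5:
e^(−t/τ) = (24.5 − 22.097)/(32.8 − 22.097) = 0.22450
t = −322.06 · ln(0.22450) = 481.11 min.

481 min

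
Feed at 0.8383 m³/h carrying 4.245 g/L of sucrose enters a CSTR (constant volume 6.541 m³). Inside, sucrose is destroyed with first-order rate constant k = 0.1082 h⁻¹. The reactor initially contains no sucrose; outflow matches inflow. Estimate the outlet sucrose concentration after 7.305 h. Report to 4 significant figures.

1.892 g/L

Accumulation = in − out − consumed: V dC/dt = Q C_in − Q C − k V C.
dC/dt = (Q/V) C_in − (Q/V + k) C; effective rate a = Q/V + k = 0.128161 + 0.1082 = 0.236361 h⁻¹.
C_ss = Q C_in/(Q + kV) = 2.30175 g/L; C(t) = C_ss + (C₀ − C_ss) e^(−a t).
C(7.305) = 2.30175 + (-2.30175)·e^(−0.236361·7.305) = 2.30175 + (-2.30175)·0.177885 = 1.89230 g/L.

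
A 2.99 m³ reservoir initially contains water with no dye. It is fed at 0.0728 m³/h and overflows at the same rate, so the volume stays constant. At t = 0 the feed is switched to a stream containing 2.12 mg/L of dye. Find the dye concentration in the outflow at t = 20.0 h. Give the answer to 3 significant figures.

0.817 mg/L

Transient balance on the dissolved component: V dC/dt = Q(C_in − C).
Rewrite as dC/dt + C/τ = C_in/τ, τ = V/Q = 41.071 h.
C approaches C_in exponentially: C(t) = C_in + (C₀ − C_in) e^(−t/τ).
C(20.0) = 2.12 + (0 − 2.12)·e^(−20.0/41.071) = 2.12 + (-2.1200)·0.61449 = 0.81727 mg/L.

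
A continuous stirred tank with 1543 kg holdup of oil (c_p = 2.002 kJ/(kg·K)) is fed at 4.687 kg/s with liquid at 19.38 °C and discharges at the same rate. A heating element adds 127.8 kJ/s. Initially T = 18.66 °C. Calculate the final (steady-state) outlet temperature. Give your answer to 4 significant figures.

M c_p dT/dt = ṁ c_p (T_in − T) + Q̇.
At steady state dT/dt = 0 ⇒ T_ss = T_in + Q̇/(ṁ c_p) = 19.38 + 127.8/(4.687·2.002) = 32.9998 °C.

33.00 °C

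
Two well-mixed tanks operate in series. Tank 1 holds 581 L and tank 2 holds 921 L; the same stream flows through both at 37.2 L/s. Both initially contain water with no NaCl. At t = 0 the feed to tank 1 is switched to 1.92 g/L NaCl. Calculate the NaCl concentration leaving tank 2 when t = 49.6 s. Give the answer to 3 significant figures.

Species balance on tank i: dCᵢ/dt = (Cᵢ₋₁ − Cᵢ)/τᵢ with τᵢ = Vᵢ/Q.
τ₁ = 581/37.2 = 15.618 s; τ₂ = 921/37.2 = 24.758 s.
Solving the cascade with C₁(0)=C₂(0)=0 gives C₂(t) = C_in[1 − (τ₁ e^(−t/τ₁) − τ₂ e^(−t/τ₂))/(τ₁ − τ₂)].
At t = 49.6: e^(−t/τ₁) = 0.041762, e^(−t/τ₂) = 0.13488.
C₂ = 1.92·[1 − (15.618·0.041762 − 24.758·0.13488)/(-9.1398)] = 1.92·0.70600 = 1.3555 g/L.

1.36 g/L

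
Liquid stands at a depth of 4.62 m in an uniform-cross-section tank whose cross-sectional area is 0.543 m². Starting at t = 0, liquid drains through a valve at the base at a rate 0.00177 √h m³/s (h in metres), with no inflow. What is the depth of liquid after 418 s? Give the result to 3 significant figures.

A dh/dt = −Q_out = −0.00177 √h.
This is separable: 2 d(√h)/dt = −0.00177/A, so √h = √h₀ − (0.00177/(2A)) t.
√h = √4.62 − 0.00177·418/(2·0.543) = 2.1494 − 0.68127 = 1.4681.
h = 1.4681² = 2.1555 m.

2.16 m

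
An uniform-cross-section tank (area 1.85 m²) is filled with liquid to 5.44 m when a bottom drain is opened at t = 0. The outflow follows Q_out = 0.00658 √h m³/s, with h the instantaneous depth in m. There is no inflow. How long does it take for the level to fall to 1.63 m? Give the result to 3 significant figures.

A dh/dt = −Q_out = −0.00658 √h.
This is separable: 2 d(√h)/dt = −0.00658/A, so √h = √h₀ − (0.00658/(2A)) t.
t = 2A(√h₀ − √h)/0.00658 = 2·1.85·(√5.44 − √1.63)/0.00658
  = 3.7000 × (2.3324 − 1.2767) / 0.00658 = 593.61 s.

594 s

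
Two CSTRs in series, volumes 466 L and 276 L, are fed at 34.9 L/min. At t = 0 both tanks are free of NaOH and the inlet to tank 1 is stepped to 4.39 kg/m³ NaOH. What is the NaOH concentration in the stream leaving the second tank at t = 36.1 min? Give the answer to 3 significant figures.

3.74 kg/m³

Time constants: τᵢ = Vᵢ/Q for each well-mixed tank.
τ₁ = 466/34.9 = 13.352 min; τ₂ = 276/34.9 = 7.9083 min.
Solving the cascade with C₁(0)=C₂(0)=0 gives C₂(t) = C_in[1 − (τ₁ e^(−t/τ₁) − τ₂ e^(−t/τ₂))/(τ₁ − τ₂)].
At t = 36.1: e^(−t/τ₁) = 0.066962, e^(−t/τ₂) = 0.010412.
C₂ = 4.39·[1 − (13.352·0.066962 − 7.9083·0.010412)/(5.4441)] = 4.39·0.85089 = 3.7354 kg/m³.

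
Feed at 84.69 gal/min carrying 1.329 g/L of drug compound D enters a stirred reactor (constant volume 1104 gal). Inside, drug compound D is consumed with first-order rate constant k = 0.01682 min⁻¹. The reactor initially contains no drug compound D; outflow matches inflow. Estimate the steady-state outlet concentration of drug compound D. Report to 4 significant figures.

V dC/dt = Q(C_in − C) − k V C.
Steady state (dC/dt = 0): C_ss = Q C_in/(Q + kV) = C_in/(1 + kV/Q).
C_ss = 84.69·1.329/(84.69 + 0.01682·1104) = 112.553/103.259 = 1.09000 g/L.

1.090 g/L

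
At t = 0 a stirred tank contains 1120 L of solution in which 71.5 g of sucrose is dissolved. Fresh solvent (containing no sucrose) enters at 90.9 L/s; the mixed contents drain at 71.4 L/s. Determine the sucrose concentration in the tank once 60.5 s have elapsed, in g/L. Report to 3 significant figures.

Total volume: dV/dt = Q_in − Q_out = 19.500 L/s, so V(t) = 1120 + 19.500 t and V(60.5) = 2299.8 L.
Species balance (pure solvent in): dm/dt = −Q_out · m/V(t).
dm/m = −Q_out dt/(V₀ + 19.500 t); integrating gives ln(m/m₀) = −(Q_out/(Q_in−Q_out)) ln(V/V₀).
m = m₀ (V₀/V)^(Q_out/(Q_in−Q_out)) = 71.5 × (1120/2299.8)^(3.6615) = 5.1311 g.
C = m/V = 5.1311/2299.8 = 0.0022312 g/L.

0.00223 g/L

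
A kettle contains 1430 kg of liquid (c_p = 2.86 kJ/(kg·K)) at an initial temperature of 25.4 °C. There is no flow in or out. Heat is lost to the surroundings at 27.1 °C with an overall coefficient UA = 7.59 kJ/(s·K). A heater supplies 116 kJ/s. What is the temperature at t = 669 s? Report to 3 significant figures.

M c_p dT/dt = −UA(T − T_amb) + Q̇.
dT/dt = (T_ss − T)/τ with T_ss = T_amb + Q̇/UA = 27.1 + 116/7.59 = 42.383 °C, τ = M c_p/UA = 1430·2.86/7.59 = 538.84 s.
Integrating: T(t) = T_ss + (T₀ − T_ss) e^(−t/τ).
T(669) = 42.383 + (-16.983)·0.28893 = 37.476 °C.

37.5 °C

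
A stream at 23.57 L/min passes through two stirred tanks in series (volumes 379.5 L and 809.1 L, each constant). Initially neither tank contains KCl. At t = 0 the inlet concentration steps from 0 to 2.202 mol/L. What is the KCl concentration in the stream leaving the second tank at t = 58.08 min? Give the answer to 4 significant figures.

1.491 mol/L

Species balance on tank i: dCᵢ/dt = (Cᵢ₋₁ − Cᵢ)/τᵢ with τᵢ = Vᵢ/Q.
τ₁ = 379.5/23.57 = 16.1010 min; τ₂ = 809.1/23.57 = 34.3275 min.
Solving the cascade with C₁(0)=C₂(0)=0 gives C₂(t) = C_in[1 − (τ₁ e^(−t/τ₁) − τ₂ e^(−t/τ₂))/(τ₁ − τ₂)].
At t = 58.08: e^(−t/τ₁) = 0.0271268, e^(−t/τ₂) = 0.184163.
C₂ = 2.202·[1 − (16.1010·0.0271268 − 34.3275·0.184163)/(-18.2266)] = 2.202·0.677115 = 1.49101 mol/L.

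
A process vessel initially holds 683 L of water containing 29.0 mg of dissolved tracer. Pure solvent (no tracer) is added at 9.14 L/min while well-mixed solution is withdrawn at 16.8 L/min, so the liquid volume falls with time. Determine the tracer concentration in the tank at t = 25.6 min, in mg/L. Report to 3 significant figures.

Let m(t) be the amount of tracer. Volume: V(t) = V₀ + (Q_in − Q_out) t = 683 − 7.6600 t; V(25.6) = 486.90 L.
Species balance (pure solvent in): dm/dt = −Q_out · m/V(t).
Separate: dm/m = −Q_out dt/V(t) ⇒ ln(m/m₀) = −(Q_out/(Q_in−Q_out)) ln(V/V₀).
m = m₀ (V₀/V)^(Q_out/(Q_in−Q_out)) = 29.0 × (683/486.90)^(-2.1932) = 13.805 mg.
C = m/V = 13.805/486.90 = 0.028353 mg/L.

0.0284 mg/L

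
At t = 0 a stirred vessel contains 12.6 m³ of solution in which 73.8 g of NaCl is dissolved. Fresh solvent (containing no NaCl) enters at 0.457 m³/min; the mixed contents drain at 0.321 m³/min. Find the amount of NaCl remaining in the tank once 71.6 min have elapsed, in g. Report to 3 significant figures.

Total volume: dV/dt = Q_in − Q_out = 0.13600 m³/min, so V(t) = 12.6 + 0.13600 t and V(71.6) = 22.338 m³.
Species balance (pure solvent in): dm/dt = −Q_out · m/V(t).
Separate: dm/m = −Q_out dt/V(t) ⇒ ln(m/m₀) = −(Q_out/(Q_in−Q_out)) ln(V/V₀).
m = m₀ (V₀/V)^(Q_out/(Q_in−Q_out)) = 73.8 × (12.6/22.338)^(2.3603) = 19.104 g.

19.1 g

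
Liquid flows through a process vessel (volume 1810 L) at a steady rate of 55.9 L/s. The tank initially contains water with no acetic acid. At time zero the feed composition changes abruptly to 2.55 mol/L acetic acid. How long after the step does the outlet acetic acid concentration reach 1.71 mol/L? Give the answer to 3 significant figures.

Species balance: V dC/dt = Q(C_in − C) ⇒ τ = V/Q = 32.379 s.
C(t) = C_in + (C₀ − C_in) e^(−t/τ). Set C = 1.71 and solve for t:
e^(−t/τ) = (C − C_in)/(C₀ − C_in) = (1.71 − 2.55)/(0 − 2.55) = 0.32941
t = −τ ln(…) = 32.379 × 1.1104 = 35.955 s.

36.0 s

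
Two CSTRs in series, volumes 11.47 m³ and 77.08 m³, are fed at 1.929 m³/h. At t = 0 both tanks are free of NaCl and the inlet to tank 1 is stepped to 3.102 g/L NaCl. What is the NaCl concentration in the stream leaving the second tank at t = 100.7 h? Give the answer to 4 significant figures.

2.809 g/L

Each tank obeys Vᵢ dCᵢ/dt = Q(Cᵢ₋₁ − Cᵢ), so τᵢ = Vᵢ/Q.
τ₁ = 11.47/1.929 = 5.94609 h; τ₂ = 77.08/1.929 = 39.9585 h.
Tank 1: C₁ = C_in(1 − e^(−t/τ₁)). Tank 2 (τ₁ ≠ τ₂): C₂ = C_in[1 − (τ₁ e^(−t/τ₁) − τ₂ e^(−t/τ₂))/(τ₁ − τ₂)].
At t = 100.7: e^(−t/τ₁) = 4.41572e-08, e^(−t/τ₂) = 0.0804505.
C₂ = 3.102·[1 − (5.94609·4.41572e-08 − 39.9585·0.0804505)/(-34.0124)] = 3.102·0.905485 = 2.80881 g/L.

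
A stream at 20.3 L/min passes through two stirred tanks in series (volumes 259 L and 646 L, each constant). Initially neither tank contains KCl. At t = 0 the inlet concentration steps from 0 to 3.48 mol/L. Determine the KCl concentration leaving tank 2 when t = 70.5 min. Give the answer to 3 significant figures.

Species balance on tank i: dCᵢ/dt = (Cᵢ₋₁ − Cᵢ)/τᵢ with τᵢ = Vᵢ/Q.
τ₁ = 259/20.3 = 12.759 min; τ₂ = 646/20.3 = 31.823 min.
Solving the cascade with C₁(0)=C₂(0)=0 gives C₂(t) = C_in[1 − (τ₁ e^(−t/τ₁) − τ₂ e^(−t/τ₂))/(τ₁ − τ₂)].
At t = 70.5: e^(−t/τ₁) = 0.0039832, e^(−t/τ₂) = 0.10911.
C₂ = 3.48·[1 − (12.759·0.0039832 − 31.823·0.10911)/(-19.064)] = 3.48·0.82053 = 2.8555 mol/L.

2.86 mol/L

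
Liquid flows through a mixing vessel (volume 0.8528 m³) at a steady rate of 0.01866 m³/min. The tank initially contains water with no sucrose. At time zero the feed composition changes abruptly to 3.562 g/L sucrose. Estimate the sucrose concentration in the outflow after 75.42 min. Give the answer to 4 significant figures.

Accumulation = in − out for the solute gives V dC/dt = Q(C_in − C).
Time constant τ = V/Q = 0.8528/0.01866 = 45.7020 min.
This is linear first-order; C(t) = C_in + (C₀ − C_in) e^(−t/τ).
C(75.42) = 3.562 + (0 − 3.562)·e^(−75.42/45.7020) = 3.562 + (-3.56200)·0.192001 = 2.87809 g/L.

2.878 g/L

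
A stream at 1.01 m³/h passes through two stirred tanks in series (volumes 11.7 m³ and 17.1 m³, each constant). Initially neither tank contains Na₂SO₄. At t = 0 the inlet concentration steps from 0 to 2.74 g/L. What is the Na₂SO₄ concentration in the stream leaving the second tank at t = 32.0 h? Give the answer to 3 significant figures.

1.80 g/L

Each tank obeys Vᵢ dCᵢ/dt = Q(Cᵢ₋₁ − Cᵢ), so τᵢ = Vᵢ/Q.
τ₁ = 11.7/1.01 = 11.584 h; τ₂ = 17.1/1.01 = 16.931 h.
Solving the cascade with C₁(0)=C₂(0)=0 gives C₂(t) = C_in[1 − (τ₁ e^(−t/τ₁) − τ₂ e^(−t/τ₂))/(τ₁ − τ₂)].
At t = 32.0: e^(−t/τ₁) = 0.063140, e^(−t/τ₂) = 0.15106.
C₂ = 2.74·[1 − (11.584·0.063140 − 16.931·0.15106)/(-5.3465)] = 2.74·0.65844 = 1.8041 g/L.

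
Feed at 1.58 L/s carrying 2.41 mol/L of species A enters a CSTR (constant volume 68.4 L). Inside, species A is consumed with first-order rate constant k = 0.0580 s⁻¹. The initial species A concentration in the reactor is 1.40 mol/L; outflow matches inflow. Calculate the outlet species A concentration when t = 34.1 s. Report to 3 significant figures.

0.731 mol/L

V dC/dt = Q(C_in − C) − k V C.
This is linear with rate a = Q/V + k = 0.081099 s⁻¹.
C_ss = Q C_in/(Q + kV) = 0.68644 mol/L; C(t) = C_ss + (C₀ − C_ss) e^(−a t).
C(34.1) = 0.68644 + (0.71356)·e^(−0.081099·34.1) = 0.68644 + (0.71356)·0.062945 = 0.73135 mol/L.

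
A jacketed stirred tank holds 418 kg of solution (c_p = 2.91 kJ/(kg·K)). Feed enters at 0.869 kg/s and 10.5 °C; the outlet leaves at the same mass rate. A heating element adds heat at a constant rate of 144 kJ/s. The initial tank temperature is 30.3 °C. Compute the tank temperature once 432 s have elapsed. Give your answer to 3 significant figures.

M c_p dT/dt = ṁ c_p (T_in − T) + Q̇.
τ = M/ṁ = 481.01 s; T_ss = T_in + Q̇/(ṁ c_p) = 10.5 + 144/(0.869·2.91) = 67.444 °C.
T approaches T_ss exponentially: T(t) = T_ss + (T₀ − T_ss) e^(−t/τ).
T(432) = 67.444 + (-37.144)·e^(−432/481.01) = 67.444 + (-37.144)·0.40734 = 52.314 °C.

52.3 °C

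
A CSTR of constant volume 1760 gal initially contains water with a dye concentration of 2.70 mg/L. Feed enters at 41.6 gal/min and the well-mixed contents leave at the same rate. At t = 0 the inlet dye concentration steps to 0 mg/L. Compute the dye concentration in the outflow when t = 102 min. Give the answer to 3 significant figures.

Transient balance on the dissolved component: V dC/dt = Q(C_in − C).
Rewrite as dC/dt + C/τ = C_in/τ, τ = V/Q = 42.308 min.
Solution: C(t) = C_in + (C₀ − C_in) e^(−t/τ).
C(102) = 0 + (2.70 − 0)·e^(−102/42.308) = 0 + (2.7000)·0.089734 = 0.24228 mg/L.

0.242 mg/L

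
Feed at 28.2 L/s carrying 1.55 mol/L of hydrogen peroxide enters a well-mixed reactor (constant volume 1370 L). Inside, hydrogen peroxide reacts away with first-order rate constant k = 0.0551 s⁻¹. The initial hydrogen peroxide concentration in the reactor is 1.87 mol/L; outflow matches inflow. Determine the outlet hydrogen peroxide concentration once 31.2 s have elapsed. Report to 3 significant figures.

Species balance: V dC/dt = Q C_in − Q C − k V C.
dC/dt = (Q/V) C_in − (Q/V + k) C; effective rate a = Q/V + k = 0.020584 + 0.0551 = 0.075684 s⁻¹.
C_ss = Q C_in/(Q + kV) = 0.42156 mol/L; C(t) = C_ss + (C₀ − C_ss) e^(−a t).
C(31.2) = 0.42156 + (1.4484)·e^(−0.075684·31.2) = 0.42156 + (1.4484)·0.094294 = 0.55814 mol/L.

0.558 mol/L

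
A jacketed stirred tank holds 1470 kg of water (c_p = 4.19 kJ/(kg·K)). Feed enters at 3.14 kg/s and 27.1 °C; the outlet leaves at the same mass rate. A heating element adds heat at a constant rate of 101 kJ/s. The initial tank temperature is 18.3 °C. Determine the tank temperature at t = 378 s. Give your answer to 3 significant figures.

27.4 °C

Energy balance: M c_p dT/dt = ṁ c_p (T_in − T) + 101.
Rearrange: dT/dt = (T_ss − T)/τ with τ = M/ṁ = 468.15 s and T_ss = T_in + Q̇/(ṁ c_p) = 34.777 °C.
This is linear first-order; T(t) = T_ss + (T₀ − T_ss) e^(−t/τ).
T(378) = 34.777 + (-16.477)·e^(−378/468.15) = 34.777 + (-16.477)·0.44600 = 27.428 °C.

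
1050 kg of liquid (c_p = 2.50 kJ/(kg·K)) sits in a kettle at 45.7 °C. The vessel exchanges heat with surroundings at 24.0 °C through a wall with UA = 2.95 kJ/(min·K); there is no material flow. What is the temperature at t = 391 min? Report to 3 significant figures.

38.0 °C

Energy balance: M c_p dT/dt = −UA(T − T_amb).
dT/dt = (T_ss − T)/τ with T_ss = T_amb = 24.000 °C, τ = M c_p/UA = 1050·2.50/2.95 = 889.83 min.
T approaches T_ss exponentially: T(t) = T_ss + (T₀ − T_ss) e^(−t/τ).
T(391) = 24.000 + (21.700)·0.64442 = 37.984 °C.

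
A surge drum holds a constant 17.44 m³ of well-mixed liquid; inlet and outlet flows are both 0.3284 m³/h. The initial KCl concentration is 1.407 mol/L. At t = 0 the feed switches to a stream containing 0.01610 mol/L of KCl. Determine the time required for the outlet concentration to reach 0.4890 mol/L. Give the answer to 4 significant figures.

Accumulation = in − out for the solute gives V dC/dt = Q(C_in − C), so τ = V/Q = 53.1060 h.
C(t) = C_in + (C₀ − C_in) e^(−t/τ). Set C = 0.4890 and solve for t:
e^(−t/τ) = (C − C_in)/(C₀ − C_in) = (0.4890 − 0.01610)/(1.407 − 0.01610) = 0.339996
t = −τ ln(…) = 53.1060 × 1.07882 = 57.2919 h.

57.29 h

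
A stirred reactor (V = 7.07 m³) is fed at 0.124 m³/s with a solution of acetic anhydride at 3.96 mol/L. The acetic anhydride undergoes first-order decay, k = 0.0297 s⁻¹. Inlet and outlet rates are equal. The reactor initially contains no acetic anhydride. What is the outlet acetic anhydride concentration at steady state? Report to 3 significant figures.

Accumulation = in − out − consumed: V dC/dt = Q C_in − Q C − k V C.
Steady state (dC/dt = 0): C_ss = Q C_in/(Q + kV) = C_in/(1 + kV/Q).
C_ss = 0.124·3.96/(0.124 + 0.0297·7.07) = 0.49104/0.33398 = 1.4703 mol/L.

1.47 mol/L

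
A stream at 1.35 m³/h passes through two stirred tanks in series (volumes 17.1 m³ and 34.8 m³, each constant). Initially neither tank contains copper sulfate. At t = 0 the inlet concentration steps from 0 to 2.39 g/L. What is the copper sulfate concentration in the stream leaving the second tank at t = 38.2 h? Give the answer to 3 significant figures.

1.44 g/L

Each tank obeys Vᵢ dCᵢ/dt = Q(Cᵢ₋₁ − Cᵢ), so τᵢ = Vᵢ/Q.
τ₁ = 17.1/1.35 = 12.667 h; τ₂ = 34.8/1.35 = 25.778 h.
Tank 1: C₁ = C_in(1 − e^(−t/τ₁)). Tank 2 (τ₁ ≠ τ₂): C₂ = C_in[1 − (τ₁ e^(−t/τ₁) − τ₂ e^(−t/τ₂))/(τ₁ − τ₂)].
At t = 38.2: e^(−t/τ₁) = 0.049007, e^(−t/τ₂) = 0.22721.
C₂ = 2.39·[1 − (12.667·0.049007 − 25.778·0.22721)/(-13.111)] = 2.39·0.60064 = 1.4355 g/L.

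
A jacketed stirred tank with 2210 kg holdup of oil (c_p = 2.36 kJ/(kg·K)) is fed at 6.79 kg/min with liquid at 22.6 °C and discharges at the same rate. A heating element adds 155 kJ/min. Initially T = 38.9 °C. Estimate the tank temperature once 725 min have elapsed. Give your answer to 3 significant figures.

First-law balance (no shaft work): M c_p dT/dt = ṁ c_p (T_in − T) + 155.
Rearrange: dT/dt = (T_ss − T)/τ with τ = M/ṁ = 325.48 min and T_ss = T_in + Q̇/(ṁ c_p) = 32.273 °C.
T approaches T_ss exponentially: T(t) = T_ss + (T₀ − T_ss) e^(−t/τ).
T(725) = 32.273 + (6.6273)·e^(−725/325.48) = 32.273 + (6.6273)·0.10780 = 32.987 °C.

33.0 °C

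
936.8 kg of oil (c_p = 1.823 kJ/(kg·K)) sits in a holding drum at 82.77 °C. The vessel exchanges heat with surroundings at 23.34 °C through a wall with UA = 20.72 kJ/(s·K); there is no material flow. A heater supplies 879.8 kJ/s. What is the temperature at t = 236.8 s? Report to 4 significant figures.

66.76 °C

Energy balance: M c_p dT/dt = −UA(T − T_amb) + Q̇.
dT/dt = (T_ss − T)/τ with T_ss = T_amb + Q̇/UA = 23.34 + 879.8/20.72 = 65.8014 °C, τ = M c_p/UA = 936.8·1.823/20.72 = 82.4221 s.
Integrating: T(t) = T_ss + (T₀ − T_ss) e^(−t/τ).
T(236.8) = 65.8014 + (16.9686)·0.0565282 = 66.7606 °C.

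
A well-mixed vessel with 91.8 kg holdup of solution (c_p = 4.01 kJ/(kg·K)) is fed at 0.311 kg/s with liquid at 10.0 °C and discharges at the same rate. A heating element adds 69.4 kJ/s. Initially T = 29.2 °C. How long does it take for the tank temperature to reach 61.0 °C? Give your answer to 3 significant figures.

Energy balance: M c_p dT/dt = ṁ c_p (T_in − T) + 69.4.
τ = M/ṁ = 295.18 s; T_ss = T_in + Q̇/(ṁ c_p) = 65.649 °C.
T(t) = T_ss + (T₀ − T_ss) e^(−t/τ). Set T = 61.0:
e^(−t/τ) = (61.0 − 65.649)/(29.2 − 65.649) = 0.12754
t = −295.18 · ln(0.12754) = 607.87 s.

608 s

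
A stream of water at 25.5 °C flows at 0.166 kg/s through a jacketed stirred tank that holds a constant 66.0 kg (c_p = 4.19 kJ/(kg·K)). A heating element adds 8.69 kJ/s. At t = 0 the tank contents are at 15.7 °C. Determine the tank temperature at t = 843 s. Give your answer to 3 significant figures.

Energy balance: M c_p dT/dt = ṁ c_p (T_in − T) + 8.69.
Rearrange: dT/dt = (T_ss − T)/τ with τ = M/ṁ = 397.59 s and T_ss = T_in + Q̇/(ṁ c_p) = 37.994 °C.
T approaches T_ss exponentially: T(t) = T_ss + (T₀ − T_ss) e^(−t/τ).
T(843) = 37.994 + (-22.294)·e^(−843/397.59) = 37.994 + (-22.294)·0.12000 = 35.319 °C.

35.3 °C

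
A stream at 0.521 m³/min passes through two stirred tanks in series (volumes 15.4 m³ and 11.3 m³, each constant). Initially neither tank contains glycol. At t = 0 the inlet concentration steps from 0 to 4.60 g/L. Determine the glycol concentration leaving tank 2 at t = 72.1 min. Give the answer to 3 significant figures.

3.55 g/L

Time constants: τᵢ = Vᵢ/Q for each well-mixed tank.
τ₁ = 15.4/0.521 = 29.559 min; τ₂ = 11.3/0.521 = 21.689 min.
Tank 1: C₁ = C_in(1 − e^(−t/τ₁)). Tank 2 (τ₁ ≠ τ₂): C₂ = C_in[1 − (τ₁ e^(−t/τ₁) − τ₂ e^(−t/τ₂))/(τ₁ − τ₂)].
At t = 72.1: e^(−t/τ₁) = 0.087228, e^(−t/τ₂) = 0.035999.
C₂ = 4.60·[1 − (29.559·0.087228 − 21.689·0.035999)/(7.8695)] = 4.60·0.77158 = 3.5493 g/L.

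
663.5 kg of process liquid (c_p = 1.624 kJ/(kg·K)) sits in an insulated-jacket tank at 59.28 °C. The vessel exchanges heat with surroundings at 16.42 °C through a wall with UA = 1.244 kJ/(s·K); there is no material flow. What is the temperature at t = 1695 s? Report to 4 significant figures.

22.48 °C

Lumped-capacitance energy balance: M c_p dT/dt = UA(T_amb − T).
dT/dt = (T_ss − T)/τ with T_ss = T_amb = 16.4200 °C, τ = M c_p/UA = 663.5·1.624/1.244 = 866.177 s.
This is linear first-order; T(t) = T_ss + (T₀ − T_ss) e^(−t/τ).
T(1695) = 16.4200 + (42.8600)·0.141299 = 22.4761 °C.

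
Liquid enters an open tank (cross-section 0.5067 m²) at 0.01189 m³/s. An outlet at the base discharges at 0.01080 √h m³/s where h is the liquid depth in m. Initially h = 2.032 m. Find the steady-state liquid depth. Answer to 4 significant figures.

1.212 m

Mass balance (ρ constant): A dh/dt = Q_in − 0.01080 √h. At steady state dh/dt = 0:
Q_in = 0.01080 √h_ss ⇒ √h_ss = 0.01189/0.01080 = 1.10093.
h_ss = 1.10093² = 1.21204 m. (Since h₀ = 2.032 m > h_ss, the level will fall toward this value.)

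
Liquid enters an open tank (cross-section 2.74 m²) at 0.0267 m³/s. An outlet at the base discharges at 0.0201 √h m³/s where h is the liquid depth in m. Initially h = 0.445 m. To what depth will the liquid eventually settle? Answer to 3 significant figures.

1.76 m

Unsteady balance on liquid volume: A dh/dt = Q_in − 0.0201 √h. At steady state dh/dt = 0:
Q_in = 0.0201 √h_ss ⇒ √h_ss = 0.0267/0.0201 = 1.3284.
h_ss = 1.3284² = 1.7645 m. (Since h₀ = 0.445 m < h_ss, the level will rise toward this value.)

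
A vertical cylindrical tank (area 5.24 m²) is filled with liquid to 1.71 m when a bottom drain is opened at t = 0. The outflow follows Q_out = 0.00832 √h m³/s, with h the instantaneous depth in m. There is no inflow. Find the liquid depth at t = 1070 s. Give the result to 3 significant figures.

0.210 m

A dh/dt = −Q_out = −0.00832 √h.
This is separable: 2 d(√h)/dt = −0.00832/A, so √h = √h₀ − (0.00832/(2A)) t.
√h = √1.71 − 0.00832·1070/(2·5.24) = 1.3077 − 0.84947 = 0.45820.
h = 0.45820² = 0.20995 m.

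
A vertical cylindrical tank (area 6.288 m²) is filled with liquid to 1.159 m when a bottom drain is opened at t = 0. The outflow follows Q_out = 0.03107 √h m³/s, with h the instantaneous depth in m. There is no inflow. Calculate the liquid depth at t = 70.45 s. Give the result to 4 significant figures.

With no inflow, A dh/dt = −0.03107 √h.
This is separable: 2 d(√h)/dt = −0.03107/A, so √h = √h₀ − (0.03107/(2A)) t.
√h = √1.159 − 0.03107·70.45/(2·6.288) = 1.07657 − 0.174052 = 0.902516.
h = 0.902516² = 0.814536 m.

0.8145 m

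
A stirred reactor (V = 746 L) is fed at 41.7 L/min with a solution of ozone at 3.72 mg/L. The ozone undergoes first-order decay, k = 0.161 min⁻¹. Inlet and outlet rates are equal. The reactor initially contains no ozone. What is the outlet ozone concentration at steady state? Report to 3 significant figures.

0.959 mg/L

Accumulation = in − out − consumed: V dC/dt = Q C_in − Q C − k V C.
Steady state (dC/dt = 0): C_ss = Q C_in/(Q + kV) = C_in/(1 + kV/Q).
C_ss = 41.7·3.72/(41.7 + 0.161·746) = 155.12/161.81 = 0.95870 mg/L.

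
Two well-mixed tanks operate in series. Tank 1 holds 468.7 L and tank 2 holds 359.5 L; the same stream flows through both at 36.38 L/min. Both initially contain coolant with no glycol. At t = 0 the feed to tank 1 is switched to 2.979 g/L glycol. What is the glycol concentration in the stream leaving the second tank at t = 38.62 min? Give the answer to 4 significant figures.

Each tank obeys Vᵢ dCᵢ/dt = Q(Cᵢ₋₁ − Cᵢ), so τᵢ = Vᵢ/Q.
τ₁ = 468.7/36.38 = 12.8835 min; τ₂ = 359.5/36.38 = 9.88180 min.
Solving the cascade with C₁(0)=C₂(0)=0 gives C₂(t) = C_in[1 − (τ₁ e^(−t/τ₁) − τ₂ e^(−t/τ₂))/(τ₁ − τ₂)].
At t = 38.62: e^(−t/τ₁) = 0.0499045, e^(−t/τ₂) = 0.0200767.
C₂ = 2.979·[1 − (12.8835·0.0499045 − 9.88180·0.0200767)/(3.00165)] = 2.979·0.851899 = 2.53781 g/L.

2.538 g/L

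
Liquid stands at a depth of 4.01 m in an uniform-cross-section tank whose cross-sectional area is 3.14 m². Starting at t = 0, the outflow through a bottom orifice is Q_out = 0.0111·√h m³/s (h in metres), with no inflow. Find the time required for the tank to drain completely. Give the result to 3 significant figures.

1130 s

Mass balance (ρ constant): A dh/dt = −0.0111 √h.
This is separable: 2 d(√h)/dt = −0.0111/A, so √h = √h₀ − (0.0111/(2A)) t.
Set h = 0: 2√h₀ = (0.0111/A) t_empty ⇒ t_empty = 2A√h₀/0.0111.
t_empty = 2·3.14·√4.01/0.0111 = 6.2800·2.0025/0.0111 = 1132.9 s.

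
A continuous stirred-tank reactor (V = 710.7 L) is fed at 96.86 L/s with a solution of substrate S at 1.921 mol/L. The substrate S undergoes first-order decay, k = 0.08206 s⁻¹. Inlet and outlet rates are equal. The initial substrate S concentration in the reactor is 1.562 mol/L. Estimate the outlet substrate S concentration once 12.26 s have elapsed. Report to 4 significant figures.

1.224 mol/L

V dC/dt = Q(C_in − C) − k V C.
dC/dt = (Q/V) C_in − (Q/V + k) C; effective rate a = Q/V + k = 0.136288 + 0.08206 = 0.218348 s⁻¹.
C_ss = Q C_in/(Q + kV) = 1.19905 mol/L; C(t) = C_ss + (C₀ − C_ss) e^(−a t).
C(12.26) = 1.19905 + (0.362954)·e^(−0.218348·12.26) = 1.19905 + (0.362954)·0.0687727 = 1.22401 mol/L.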